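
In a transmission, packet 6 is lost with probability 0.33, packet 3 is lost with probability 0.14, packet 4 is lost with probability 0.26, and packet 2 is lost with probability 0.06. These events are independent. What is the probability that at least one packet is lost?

0.59919528

P(none) = (1 − 0.33) × (1 − 0.14) × (1 − 0.26) × (1 − 0.06) = 0.67 × 0.86 × 0.74 × 0.94 = 0.40080472
P(at least one) = 1 − 0.40080472 = 0.59919528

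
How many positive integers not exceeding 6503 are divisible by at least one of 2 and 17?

Using inclusion–exclusion:
3251 + 382 − 191 = 3442

3442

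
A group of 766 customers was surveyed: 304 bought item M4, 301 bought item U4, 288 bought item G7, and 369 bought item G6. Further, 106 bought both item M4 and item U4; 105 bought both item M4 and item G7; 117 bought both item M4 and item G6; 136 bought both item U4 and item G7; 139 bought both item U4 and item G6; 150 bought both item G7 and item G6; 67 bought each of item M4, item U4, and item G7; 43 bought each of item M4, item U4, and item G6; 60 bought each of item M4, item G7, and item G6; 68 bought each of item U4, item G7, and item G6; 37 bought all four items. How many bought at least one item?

Inclusion–exclusion gives
|at least one| = 304 + 301 + 288 + 369 − 106 − 105 − 117 − 136 − 139 − 150 + 67 + 43 + 60 + 68 − 37 = 710

710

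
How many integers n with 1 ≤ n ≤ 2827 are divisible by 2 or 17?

1496

By inclusion–exclusion:
floor(2827/2) + floor(2827/17) − floor(2827/34) = 1413 + 166 − 83 = 1496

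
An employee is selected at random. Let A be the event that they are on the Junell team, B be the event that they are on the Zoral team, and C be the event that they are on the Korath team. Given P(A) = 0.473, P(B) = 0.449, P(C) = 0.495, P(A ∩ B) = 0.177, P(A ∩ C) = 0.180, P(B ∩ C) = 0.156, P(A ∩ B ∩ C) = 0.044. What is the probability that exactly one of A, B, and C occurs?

By inclusion–exclusion (exactly-one form):
P(exactly one) = 0.473 + 0.449 + 0.495 − 2·0.177 − 2·0.180 − 2·0.156 + 3·0.044 = 0.523

0.523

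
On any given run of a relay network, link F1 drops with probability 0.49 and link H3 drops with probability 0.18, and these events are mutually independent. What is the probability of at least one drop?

0.5818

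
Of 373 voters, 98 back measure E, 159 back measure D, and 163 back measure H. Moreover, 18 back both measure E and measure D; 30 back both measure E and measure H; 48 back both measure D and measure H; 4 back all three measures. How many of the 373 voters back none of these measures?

|at least one| = 98 + 159 + 163 − 18 − 30 − 48 + 4 = 328
None: 373 − 328 = 45

45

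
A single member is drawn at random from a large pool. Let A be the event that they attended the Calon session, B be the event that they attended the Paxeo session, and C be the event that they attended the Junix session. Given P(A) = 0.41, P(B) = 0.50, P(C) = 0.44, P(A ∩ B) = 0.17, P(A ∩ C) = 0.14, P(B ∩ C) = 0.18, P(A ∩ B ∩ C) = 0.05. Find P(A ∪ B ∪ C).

By inclusion–exclusion:
P(A ∪ B ∪ C) = 0.41 + 0.50 + 0.44 − 0.17 − 0.14 − 0.18 + 0.05 = 0.91

0.91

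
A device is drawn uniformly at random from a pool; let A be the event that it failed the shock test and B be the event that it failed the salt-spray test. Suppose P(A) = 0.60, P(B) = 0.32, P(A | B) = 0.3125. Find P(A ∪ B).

0.82

P(A ∩ B) = P(B)·P(A|B) = 0.32 × 0.3125 = 0.10
P(A ∪ B) = 0.60 + 0.32 − 0.10 = 0.82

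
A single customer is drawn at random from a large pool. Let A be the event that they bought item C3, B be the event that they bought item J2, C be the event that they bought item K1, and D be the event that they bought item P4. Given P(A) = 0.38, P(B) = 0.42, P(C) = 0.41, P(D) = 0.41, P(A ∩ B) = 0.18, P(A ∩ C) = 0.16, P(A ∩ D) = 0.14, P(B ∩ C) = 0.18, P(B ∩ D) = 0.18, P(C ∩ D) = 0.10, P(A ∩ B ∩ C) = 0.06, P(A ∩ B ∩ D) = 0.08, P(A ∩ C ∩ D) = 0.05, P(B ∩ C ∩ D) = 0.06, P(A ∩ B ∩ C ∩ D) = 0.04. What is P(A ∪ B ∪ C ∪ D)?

0.89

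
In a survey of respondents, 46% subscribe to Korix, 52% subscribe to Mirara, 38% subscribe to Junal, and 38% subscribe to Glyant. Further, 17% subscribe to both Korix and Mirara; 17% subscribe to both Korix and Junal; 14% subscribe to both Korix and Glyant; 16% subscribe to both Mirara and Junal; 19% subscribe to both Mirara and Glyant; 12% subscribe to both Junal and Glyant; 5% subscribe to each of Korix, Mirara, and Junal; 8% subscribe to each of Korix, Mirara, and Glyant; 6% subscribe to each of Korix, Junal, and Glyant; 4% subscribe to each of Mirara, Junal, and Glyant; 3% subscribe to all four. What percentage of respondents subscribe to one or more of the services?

99%

By inclusion-exclusion,
P(at least one) = 46 + 52 + 38 + 38 − 17 − 17 − 14 − 16 − 19 − 12 + 5 + 8 + 6 + 4 − 3 = 99%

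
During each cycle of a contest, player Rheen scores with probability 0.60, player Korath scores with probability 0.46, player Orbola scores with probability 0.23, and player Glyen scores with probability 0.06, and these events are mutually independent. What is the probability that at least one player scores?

0.8436592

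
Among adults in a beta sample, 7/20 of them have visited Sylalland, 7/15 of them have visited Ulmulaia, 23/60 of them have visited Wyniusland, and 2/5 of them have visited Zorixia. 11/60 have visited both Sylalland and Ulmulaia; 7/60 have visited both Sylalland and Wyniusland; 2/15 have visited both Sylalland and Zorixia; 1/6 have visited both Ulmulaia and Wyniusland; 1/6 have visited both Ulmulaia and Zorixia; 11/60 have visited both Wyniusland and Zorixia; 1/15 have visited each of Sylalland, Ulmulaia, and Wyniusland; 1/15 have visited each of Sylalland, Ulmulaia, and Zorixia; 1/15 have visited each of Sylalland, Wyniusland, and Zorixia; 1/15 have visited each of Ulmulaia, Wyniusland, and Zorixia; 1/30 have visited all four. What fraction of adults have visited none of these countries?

P(union) = 7/20 + 7/15 + 23/60 + 2/5 − 11/60 − 7/60 − 2/15 − 1/6 − 1/6 − 11/60 + 1/15 + 1/15 + 1/15 + 1/15 − 1/30 = 53/60
P(none) = 1 − 53/60 = 7/60

7/60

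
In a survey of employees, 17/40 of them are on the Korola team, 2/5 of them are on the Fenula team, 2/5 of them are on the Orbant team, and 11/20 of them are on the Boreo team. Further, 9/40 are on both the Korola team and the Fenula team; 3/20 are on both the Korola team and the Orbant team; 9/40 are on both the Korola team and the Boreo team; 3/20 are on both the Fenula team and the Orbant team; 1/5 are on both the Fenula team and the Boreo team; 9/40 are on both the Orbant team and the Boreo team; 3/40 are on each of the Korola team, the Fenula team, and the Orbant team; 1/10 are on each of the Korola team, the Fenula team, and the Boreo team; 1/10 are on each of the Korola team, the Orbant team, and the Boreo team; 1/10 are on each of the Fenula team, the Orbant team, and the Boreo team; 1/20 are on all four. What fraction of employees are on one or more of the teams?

By inclusion-exclusion,
P(≥1) = 17/40 + 2/5 + 2/5 + 11/20 − 9/40 − 3/20 − 9/40 − 3/20 − 1/5 − 9/40 + 3/40 + 1/10 + 1/10 + 1/10 − 1/20 = 37/40

37/40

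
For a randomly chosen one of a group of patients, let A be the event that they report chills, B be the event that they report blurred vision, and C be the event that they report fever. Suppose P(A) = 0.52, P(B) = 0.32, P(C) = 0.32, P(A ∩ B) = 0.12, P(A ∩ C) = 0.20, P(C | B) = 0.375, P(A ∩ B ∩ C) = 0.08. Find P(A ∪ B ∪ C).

0.80

P(B ∩ C) = P(B)·P(C|B) = 0.32 × 0.375 = 0.12
P(A ∪ B ∪ C) = 0.52 + 0.32 + 0.32 − 0.12 − 0.20 − 0.12 + 0.08 = 0.80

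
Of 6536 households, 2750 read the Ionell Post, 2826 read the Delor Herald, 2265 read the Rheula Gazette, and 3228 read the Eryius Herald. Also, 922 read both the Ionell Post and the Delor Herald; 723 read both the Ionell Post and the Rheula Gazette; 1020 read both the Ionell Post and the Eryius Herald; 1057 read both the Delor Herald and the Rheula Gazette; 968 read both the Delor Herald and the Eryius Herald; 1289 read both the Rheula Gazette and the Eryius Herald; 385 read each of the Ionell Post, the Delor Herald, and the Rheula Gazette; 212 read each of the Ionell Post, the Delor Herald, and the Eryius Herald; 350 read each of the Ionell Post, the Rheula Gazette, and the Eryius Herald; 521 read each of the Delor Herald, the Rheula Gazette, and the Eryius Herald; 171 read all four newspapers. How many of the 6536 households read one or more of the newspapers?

6387

Apply inclusion-exclusion:
|union| = 2750 + 2826 + 2265 + 3228 − 922 − 723 − 1020 − 1057 − 968 − 1289 + 385 + 212 + 350 + 521 − 171 = 6387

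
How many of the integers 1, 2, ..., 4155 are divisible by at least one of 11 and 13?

Using inclusion–exclusion:
floor(4155/11) + floor(4155/13) − floor(4155/143) = 377 + 319 − 29 = 667

667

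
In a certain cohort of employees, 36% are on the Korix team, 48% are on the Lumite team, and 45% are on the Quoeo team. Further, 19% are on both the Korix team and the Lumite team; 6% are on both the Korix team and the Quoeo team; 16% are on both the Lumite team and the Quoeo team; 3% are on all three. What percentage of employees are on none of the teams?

9%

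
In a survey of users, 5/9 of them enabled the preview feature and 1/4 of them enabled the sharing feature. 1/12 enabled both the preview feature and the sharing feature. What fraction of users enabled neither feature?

5/18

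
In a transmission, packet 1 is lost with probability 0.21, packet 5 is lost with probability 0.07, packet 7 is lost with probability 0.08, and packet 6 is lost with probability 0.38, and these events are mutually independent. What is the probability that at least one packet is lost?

0.58092712

P(none) = (1 − 0.21) × (1 − 0.07) × (1 − 0.08) × (1 − 0.38) = 0.79 × 0.93 × 0.92 × 0.62 = 0.41907288
P(at least one) = 1 − 0.41907288 = 0.58092712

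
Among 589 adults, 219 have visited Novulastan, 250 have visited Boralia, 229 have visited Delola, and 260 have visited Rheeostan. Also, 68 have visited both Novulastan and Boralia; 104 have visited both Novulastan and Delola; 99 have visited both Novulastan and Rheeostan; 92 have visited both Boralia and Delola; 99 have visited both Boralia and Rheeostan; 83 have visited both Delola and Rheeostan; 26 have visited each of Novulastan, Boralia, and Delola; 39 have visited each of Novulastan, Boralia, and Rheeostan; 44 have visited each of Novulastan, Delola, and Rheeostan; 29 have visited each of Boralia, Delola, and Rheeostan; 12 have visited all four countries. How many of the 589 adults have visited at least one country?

539

Inclusion–exclusion gives
N(≥1) = 219 + 250 + 229 + 260 − 68 − 104 − 99 − 92 − 99 − 83 + 26 + 39 + 44 + 29 − 12 = 539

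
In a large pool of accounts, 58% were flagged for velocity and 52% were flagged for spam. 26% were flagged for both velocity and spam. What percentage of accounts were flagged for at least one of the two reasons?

Inclusion–exclusion gives
P(union) = 58 + 52 − 26 = 84%

84%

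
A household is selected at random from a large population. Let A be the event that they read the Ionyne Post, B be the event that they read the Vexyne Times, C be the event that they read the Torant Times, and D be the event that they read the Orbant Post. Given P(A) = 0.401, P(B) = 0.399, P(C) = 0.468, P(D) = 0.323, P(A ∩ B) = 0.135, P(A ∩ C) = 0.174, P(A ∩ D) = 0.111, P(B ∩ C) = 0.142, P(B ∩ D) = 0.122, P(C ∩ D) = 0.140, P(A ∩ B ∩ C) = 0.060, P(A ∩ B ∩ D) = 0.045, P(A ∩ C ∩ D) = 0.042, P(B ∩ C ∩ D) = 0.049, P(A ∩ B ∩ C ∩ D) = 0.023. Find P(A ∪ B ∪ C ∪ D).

0.940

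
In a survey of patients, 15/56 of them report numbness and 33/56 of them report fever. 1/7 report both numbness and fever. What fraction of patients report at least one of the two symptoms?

5/7

P(≥1) = 15/56 + 33/56 − 1/7 = 5/7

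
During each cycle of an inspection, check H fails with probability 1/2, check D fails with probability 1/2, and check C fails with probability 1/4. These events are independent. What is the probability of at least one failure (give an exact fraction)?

13/16

P(none) = (1 − 1/2) × (1 − 1/2) × (1 − 1/4) = 1/2 × 1/2 × 3/4 = 3/16
P(at least one) = 1 − 3/16 = 13/16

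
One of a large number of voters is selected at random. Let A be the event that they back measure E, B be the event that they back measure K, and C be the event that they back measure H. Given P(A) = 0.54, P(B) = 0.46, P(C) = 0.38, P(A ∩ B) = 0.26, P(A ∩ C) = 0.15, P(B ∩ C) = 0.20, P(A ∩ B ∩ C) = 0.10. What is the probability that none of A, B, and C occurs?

Using inclusion–exclusion:
P(A ∪ B ∪ C) = 0.54 + 0.46 + 0.38 − 0.26 − 0.15 − 0.20 + 0.10 = 0.87
P(none) = 1 − 0.87 = 0.13

0.13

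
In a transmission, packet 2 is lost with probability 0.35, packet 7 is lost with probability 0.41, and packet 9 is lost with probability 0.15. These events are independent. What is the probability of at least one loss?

P(none) = (1 − 0.35) × (1 − 0.41) × (1 − 0.15) = 0.65 × 0.59 × 0.85 = 0.325975
P(at least one) = 1 − 0.325975 = 0.674025

0.674025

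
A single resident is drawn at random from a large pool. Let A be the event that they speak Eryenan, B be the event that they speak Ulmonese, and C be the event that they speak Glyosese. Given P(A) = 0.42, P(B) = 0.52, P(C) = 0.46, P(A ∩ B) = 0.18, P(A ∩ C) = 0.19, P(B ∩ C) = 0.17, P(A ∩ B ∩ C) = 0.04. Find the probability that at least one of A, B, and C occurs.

0.90

P(A ∪ B ∪ C) = 0.42 + 0.52 + 0.46 − 0.18 − 0.19 − 0.17 + 0.04 = 0.90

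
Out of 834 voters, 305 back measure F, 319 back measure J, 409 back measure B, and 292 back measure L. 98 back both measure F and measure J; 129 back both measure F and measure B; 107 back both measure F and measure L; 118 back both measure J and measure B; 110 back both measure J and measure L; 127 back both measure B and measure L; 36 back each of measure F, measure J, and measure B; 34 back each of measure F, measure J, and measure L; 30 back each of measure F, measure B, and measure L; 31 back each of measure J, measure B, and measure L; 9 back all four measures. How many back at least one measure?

758

|at least one| = 305 + 319 + 409 + 292 − 98 − 129 − 107 − 118 − 110 − 127 + 36 + 34 + 30 + 31 − 9 = 758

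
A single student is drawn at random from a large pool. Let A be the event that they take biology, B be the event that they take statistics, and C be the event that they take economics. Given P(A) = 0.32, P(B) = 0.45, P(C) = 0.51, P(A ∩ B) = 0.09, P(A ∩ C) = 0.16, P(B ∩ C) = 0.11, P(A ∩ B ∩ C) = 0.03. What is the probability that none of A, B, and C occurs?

By inclusion-exclusion,
P(A ∪ B ∪ C) = 0.32 + 0.45 + 0.51 − 0.09 − 0.16 − 0.11 + 0.03 = 0.95
P(none) = 1 − 0.95 = 0.05

0.05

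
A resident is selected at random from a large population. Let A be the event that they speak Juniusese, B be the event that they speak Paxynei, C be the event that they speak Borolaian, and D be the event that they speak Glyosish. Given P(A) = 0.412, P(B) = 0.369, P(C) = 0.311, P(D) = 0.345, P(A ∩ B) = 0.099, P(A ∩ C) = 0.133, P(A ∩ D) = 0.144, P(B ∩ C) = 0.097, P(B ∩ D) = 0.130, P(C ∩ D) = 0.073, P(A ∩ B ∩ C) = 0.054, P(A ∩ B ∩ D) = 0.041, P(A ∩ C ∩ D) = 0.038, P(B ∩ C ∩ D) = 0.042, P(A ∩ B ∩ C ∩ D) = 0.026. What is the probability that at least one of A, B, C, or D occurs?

P(A ∪ B ∪ C ∪ D) = 0.412 + 0.369 + 0.311 + 0.345 − 0.099 − 0.133 − 0.144 − 0.097 − 0.130 − 0.073 + 0.054 + 0.041 + 0.038 + 0.042 − 0.026 = 0.910

0.910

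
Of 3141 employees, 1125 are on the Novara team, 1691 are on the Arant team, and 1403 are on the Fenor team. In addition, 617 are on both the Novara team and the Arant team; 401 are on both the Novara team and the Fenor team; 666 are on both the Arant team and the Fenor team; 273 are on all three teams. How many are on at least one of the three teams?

2808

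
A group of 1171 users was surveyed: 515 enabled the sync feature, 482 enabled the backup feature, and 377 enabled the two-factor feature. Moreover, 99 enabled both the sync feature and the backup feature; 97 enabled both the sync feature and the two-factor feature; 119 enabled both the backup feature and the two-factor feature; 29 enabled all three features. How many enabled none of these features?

83

Inclusion–exclusion gives
|union| = 515 + 482 + 377 − 99 − 97 − 119 + 29 = 1088
None: 1171 − 1088 = 83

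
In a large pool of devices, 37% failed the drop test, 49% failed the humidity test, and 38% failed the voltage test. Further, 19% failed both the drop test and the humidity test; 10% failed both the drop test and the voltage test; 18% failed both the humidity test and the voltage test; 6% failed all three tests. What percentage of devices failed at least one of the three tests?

83%

Using inclusion–exclusion:
P(union) = 37 + 49 + 38 − 19 − 10 − 18 + 6 = 83%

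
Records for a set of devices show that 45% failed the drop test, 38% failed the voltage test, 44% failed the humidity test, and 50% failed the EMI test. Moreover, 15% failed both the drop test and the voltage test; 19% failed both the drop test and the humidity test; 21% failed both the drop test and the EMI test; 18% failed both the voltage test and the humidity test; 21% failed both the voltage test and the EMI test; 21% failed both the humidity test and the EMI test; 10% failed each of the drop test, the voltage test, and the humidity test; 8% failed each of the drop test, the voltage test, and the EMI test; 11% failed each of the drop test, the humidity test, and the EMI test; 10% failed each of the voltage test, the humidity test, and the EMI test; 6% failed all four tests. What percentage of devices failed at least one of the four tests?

95%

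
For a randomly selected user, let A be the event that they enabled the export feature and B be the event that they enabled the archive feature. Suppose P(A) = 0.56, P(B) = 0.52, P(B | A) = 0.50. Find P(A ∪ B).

0.80

P(A ∩ B) = P(A)·P(B|A) = 0.56 × 0.50 = 0.28
Using inclusion–exclusion:
P(A ∪ B) = 0.56 + 0.52 − 0.28 = 0.80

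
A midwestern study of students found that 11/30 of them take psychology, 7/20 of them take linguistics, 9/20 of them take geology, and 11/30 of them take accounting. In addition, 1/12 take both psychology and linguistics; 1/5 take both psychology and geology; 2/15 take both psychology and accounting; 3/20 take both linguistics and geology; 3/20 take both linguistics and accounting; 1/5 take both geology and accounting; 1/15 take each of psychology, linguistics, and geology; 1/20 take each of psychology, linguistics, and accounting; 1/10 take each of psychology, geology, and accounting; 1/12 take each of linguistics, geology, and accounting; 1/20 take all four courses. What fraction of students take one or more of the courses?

13/15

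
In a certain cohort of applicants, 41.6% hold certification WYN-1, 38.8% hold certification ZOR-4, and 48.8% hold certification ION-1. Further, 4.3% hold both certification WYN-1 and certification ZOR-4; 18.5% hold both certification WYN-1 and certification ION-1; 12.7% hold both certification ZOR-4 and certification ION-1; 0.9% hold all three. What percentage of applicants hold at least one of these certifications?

94.6%

Using inclusion–exclusion:
P(at least one) = 41.6 + 38.8 + 48.8 − 4.3 − 18.5 − 12.7 + 0.9 = 94.6%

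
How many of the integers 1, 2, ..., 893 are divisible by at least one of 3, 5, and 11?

⌊893/3⌋ + ⌊893/5⌋ + ⌊893/11⌋ − ⌊893/15⌋ − ⌊893/33⌋ − ⌊893/55⌋ + ⌊893/165⌋ = 297 + 178 + 81 − 59 − 27 − 16 + 5 = 459

459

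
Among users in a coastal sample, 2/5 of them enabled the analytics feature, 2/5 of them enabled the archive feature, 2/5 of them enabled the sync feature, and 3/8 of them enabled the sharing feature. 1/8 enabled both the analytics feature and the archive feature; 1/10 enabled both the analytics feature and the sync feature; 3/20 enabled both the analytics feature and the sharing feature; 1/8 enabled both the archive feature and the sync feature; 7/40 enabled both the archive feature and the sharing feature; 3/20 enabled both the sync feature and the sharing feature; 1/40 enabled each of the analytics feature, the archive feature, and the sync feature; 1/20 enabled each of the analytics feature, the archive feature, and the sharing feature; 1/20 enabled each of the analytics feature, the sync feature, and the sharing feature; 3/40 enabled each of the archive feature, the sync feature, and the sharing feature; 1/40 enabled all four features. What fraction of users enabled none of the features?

3/40

Using inclusion–exclusion:
P(union) = 2/5 + 2/5 + 2/5 + 3/8 − 1/8 − 1/10 − 3/20 − 1/8 − 7/40 − 3/20 + 1/40 + 1/20 + 1/20 + 3/40 − 1/40 = 37/40
P(none) = 1 − 37/40 = 3/40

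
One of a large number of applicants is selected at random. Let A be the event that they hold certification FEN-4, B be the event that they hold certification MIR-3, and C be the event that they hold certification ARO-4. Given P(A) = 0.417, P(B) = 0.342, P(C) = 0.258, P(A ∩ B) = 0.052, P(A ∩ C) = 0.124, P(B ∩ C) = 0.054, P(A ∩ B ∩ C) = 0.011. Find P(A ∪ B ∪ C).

Using inclusion–exclusion:
P(A ∪ B ∪ C) = 0.417 + 0.342 + 0.258 − 0.052 − 0.124 − 0.054 + 0.011 = 0.798

0.798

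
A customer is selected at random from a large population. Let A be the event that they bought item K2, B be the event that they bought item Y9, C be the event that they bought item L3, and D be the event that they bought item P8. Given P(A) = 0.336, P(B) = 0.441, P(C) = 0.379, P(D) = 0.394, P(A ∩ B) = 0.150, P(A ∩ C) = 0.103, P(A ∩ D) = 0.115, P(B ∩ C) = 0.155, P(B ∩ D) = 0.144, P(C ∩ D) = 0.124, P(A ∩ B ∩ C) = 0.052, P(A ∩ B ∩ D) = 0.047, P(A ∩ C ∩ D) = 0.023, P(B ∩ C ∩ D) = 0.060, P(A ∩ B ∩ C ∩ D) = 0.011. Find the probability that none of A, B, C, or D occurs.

P(A ∪ B ∪ C ∪ D) = 0.336 + 0.441 + 0.379 + 0.394 − 0.150 − 0.103 − 0.115 − 0.155 − 0.144 − 0.124 + 0.052 + 0.047 + 0.023 + 0.060 − 0.011 = 0.930
P(none) = 1 − 0.930 = 0.070

0.070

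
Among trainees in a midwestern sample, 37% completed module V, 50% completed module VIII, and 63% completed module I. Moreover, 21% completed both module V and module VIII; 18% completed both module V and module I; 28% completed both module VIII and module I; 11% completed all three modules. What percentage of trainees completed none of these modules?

6%

P(at least one) = 37 + 50 + 63 − 21 − 18 − 28 + 11 = 94%
P(none) = 100% − 94% = 6%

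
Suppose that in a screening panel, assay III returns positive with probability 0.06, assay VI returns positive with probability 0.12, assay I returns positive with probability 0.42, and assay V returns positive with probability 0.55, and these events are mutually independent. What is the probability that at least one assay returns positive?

P(none) = (1 − 0.06) × (1 − 0.12) × (1 − 0.42) × (1 − 0.55) = 0.94 × 0.88 × 0.58 × 0.45 = 0.2158992
P(at least one) = 1 − 0.2158992 = 0.7841008

0.7841008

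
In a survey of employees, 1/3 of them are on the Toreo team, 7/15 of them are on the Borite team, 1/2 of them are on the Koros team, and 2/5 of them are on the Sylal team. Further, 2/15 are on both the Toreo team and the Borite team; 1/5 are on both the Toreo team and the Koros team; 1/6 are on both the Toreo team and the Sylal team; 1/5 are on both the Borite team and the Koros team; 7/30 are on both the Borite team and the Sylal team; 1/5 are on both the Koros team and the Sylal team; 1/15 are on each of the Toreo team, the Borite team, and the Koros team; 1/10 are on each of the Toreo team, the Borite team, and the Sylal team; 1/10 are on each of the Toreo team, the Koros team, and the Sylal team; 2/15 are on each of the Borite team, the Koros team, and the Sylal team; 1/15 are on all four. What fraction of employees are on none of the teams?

1/10

By inclusion–exclusion:
P(at least one) = 1/3 + 7/15 + 1/2 + 2/5 − 2/15 − 1/5 − 1/6 − 1/5 − 7/30 − 1/5 + 1/15 + 1/10 + 1/10 + 2/15 − 1/15 = 9/10
P(none) = 1 − 9/10 = 1/10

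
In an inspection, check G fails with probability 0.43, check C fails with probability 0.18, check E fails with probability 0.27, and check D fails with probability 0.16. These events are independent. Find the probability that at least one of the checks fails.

0.71339032

Independence gives P(none) = ∏(1 − pᵢ).
P(none) = (1 − 0.43) × (1 − 0.18) × (1 − 0.27) × (1 − 0.16) = 0.57 × 0.82 × 0.73 × 0.84 = 0.28660968
P(at least one) = 1 − 0.28660968 = 0.71339032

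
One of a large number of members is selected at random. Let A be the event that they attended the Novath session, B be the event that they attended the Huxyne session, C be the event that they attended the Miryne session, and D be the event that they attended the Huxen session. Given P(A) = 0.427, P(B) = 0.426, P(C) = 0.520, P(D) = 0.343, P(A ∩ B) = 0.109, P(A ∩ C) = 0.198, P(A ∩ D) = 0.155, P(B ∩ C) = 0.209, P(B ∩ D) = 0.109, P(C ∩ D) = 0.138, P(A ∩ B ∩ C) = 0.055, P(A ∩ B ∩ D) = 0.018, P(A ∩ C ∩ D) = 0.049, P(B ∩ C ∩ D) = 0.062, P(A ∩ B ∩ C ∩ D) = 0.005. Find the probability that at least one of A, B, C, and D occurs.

0.977

Apply inclusion-exclusion:
P(A ∪ B ∪ C ∪ D) = 0.427 + 0.426 + 0.520 + 0.343 − 0.109 − 0.198 − 0.155 − 0.209 − 0.109 − 0.138 + 0.055 + 0.018 + 0.049 + 0.062 − 0.005 = 0.977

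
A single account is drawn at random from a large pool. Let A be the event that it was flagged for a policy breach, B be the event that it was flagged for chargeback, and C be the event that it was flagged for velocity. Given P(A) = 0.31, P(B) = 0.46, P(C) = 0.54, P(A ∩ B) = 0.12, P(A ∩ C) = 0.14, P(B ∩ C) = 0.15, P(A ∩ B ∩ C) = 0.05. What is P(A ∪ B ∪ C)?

0.95

By inclusion-exclusion,
P(A ∪ B ∪ C) = 0.31 + 0.46 + 0.54 − 0.12 − 0.14 − 0.15 + 0.05 = 0.95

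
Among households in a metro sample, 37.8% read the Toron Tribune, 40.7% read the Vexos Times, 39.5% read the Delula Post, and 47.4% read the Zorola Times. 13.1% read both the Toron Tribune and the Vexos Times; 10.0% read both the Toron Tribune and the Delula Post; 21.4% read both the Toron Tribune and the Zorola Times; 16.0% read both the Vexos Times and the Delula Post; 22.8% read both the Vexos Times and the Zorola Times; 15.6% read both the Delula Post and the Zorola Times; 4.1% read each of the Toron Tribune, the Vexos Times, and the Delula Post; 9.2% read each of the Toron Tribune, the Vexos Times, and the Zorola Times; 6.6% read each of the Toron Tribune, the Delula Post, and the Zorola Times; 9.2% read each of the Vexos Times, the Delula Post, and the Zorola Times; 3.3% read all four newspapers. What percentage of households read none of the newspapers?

7.7%

Inclusion–exclusion gives
P(≥1) = 37.8 + 40.7 + 39.5 + 47.4 − 13.1 − 10.0 − 21.4 − 16.0 − 22.8 − 15.6 + 4.1 + 9.2 + 6.6 + 9.2 − 3.3 = 92.3%
P(none) = 100% − 92.3% = 7.7%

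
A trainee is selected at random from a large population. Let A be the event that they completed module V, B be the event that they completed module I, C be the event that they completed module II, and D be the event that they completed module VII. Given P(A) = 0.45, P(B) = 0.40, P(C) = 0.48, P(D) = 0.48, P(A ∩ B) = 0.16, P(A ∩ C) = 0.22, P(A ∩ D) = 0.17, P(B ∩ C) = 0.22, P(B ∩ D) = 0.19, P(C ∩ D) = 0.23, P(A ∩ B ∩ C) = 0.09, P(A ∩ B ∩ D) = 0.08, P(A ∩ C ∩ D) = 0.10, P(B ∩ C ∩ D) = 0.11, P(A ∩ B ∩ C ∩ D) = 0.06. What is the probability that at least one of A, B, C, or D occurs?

P(A ∪ B ∪ C ∪ D) = 0.45 + 0.40 + 0.48 + 0.48 − 0.16 − 0.22 − 0.17 − 0.22 − 0.19 − 0.23 + 0.09 + 0.08 + 0.10 + 0.11 − 0.06 = 0.94

0.94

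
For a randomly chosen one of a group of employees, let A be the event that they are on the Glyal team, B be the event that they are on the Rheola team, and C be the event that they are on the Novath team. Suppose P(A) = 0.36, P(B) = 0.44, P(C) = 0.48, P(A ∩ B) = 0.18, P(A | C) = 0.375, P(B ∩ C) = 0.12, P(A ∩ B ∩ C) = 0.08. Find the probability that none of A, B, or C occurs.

0.12

P(A ∩ C) = P(C)·P(A|C) = 0.48 × 0.375 = 0.18
P(A ∪ B ∪ C) = 0.36 + 0.44 + 0.48 − 0.18 − 0.18 − 0.12 + 0.08 = 0.88
P(none) = 1 − 0.88 = 0.12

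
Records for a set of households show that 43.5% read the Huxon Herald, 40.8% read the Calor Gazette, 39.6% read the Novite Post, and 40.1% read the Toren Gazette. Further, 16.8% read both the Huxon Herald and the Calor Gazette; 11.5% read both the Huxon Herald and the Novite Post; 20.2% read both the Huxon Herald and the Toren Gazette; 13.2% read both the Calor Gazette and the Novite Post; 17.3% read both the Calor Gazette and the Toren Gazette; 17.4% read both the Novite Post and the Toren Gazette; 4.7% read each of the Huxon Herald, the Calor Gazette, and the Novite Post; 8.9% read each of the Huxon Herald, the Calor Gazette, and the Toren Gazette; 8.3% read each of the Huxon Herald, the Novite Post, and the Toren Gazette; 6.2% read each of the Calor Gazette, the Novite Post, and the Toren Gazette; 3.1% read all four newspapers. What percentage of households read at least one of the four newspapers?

92.6%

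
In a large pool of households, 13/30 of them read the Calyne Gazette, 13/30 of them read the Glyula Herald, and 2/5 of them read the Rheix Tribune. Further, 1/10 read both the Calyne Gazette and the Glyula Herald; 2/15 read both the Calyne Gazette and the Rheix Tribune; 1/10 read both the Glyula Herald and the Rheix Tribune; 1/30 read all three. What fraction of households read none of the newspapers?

By inclusion-exclusion,
P(at least one) = 13/30 + 13/30 + 2/5 − 1/10 − 2/15 − 1/10 + 1/30 = 29/30
P(none) = 1 − 29/30 = 1/30

1/30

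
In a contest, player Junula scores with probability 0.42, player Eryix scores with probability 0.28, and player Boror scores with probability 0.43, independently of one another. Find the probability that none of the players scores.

P(none) = (1 − 0.42) × (1 − 0.28) × (1 − 0.43) = 0.58 × 0.72 × 0.57 = 0.238032

0.238032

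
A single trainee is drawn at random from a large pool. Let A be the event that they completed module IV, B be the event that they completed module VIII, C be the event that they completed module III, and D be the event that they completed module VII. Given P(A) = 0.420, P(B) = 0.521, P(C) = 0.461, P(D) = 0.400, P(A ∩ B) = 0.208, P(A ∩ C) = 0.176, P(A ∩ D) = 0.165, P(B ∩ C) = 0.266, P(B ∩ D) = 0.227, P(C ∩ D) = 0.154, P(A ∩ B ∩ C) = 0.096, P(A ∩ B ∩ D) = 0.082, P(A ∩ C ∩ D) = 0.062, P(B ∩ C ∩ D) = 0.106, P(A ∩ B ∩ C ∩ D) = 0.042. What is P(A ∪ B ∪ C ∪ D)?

Inclusion–exclusion gives
P(A ∪ B ∪ C ∪ D) = 0.420 + 0.521 + 0.461 + 0.400 − 0.208 − 0.176 − 0.165 − 0.266 − 0.227 − 0.154 + 0.096 + 0.082 + 0.062 + 0.106 − 0.042 = 0.910

0.910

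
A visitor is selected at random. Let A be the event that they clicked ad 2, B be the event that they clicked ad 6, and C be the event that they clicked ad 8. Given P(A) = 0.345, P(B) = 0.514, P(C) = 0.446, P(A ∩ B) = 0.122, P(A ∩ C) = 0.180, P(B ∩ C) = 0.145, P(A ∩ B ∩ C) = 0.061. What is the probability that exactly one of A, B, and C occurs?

By inclusion–exclusion (exactly-one form):
P(exactly one) = 0.345 + 0.514 + 0.446 − 2·0.122 − 2·0.180 − 2·0.145 + 3·0.061 = 0.594

0.594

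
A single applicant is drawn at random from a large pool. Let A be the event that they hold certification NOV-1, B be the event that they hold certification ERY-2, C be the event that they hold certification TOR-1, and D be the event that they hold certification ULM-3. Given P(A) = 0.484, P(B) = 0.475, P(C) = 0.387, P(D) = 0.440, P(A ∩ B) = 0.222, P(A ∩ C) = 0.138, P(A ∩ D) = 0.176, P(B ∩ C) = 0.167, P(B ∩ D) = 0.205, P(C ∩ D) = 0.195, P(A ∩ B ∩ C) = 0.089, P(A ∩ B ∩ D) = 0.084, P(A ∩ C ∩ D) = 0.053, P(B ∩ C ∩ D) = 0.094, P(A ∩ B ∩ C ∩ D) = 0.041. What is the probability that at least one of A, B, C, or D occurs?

0.962

Inclusion–exclusion gives
P(A ∪ B ∪ C ∪ D) = 0.484 + 0.475 + 0.387 + 0.440 − 0.222 − 0.138 − 0.176 − 0.167 − 0.205 − 0.195 + 0.089 + 0.084 + 0.053 + 0.094 − 0.041 = 0.962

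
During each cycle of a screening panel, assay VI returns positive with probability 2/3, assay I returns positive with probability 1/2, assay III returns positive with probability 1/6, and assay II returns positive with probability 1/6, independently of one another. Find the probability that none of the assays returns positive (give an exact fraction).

P(none) = (1 − 2/3) × (1 − 1/2) × (1 − 1/6) × (1 − 1/6) = 1/3 × 1/2 × 5/6 × 5/6 = 25/216

25/216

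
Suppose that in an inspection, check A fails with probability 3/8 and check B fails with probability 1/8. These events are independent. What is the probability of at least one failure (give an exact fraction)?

29/64

P(none) = (1 − 3/8) × (1 − 1/8) = 5/8 × 7/8 = 35/64
P(at least one) = 1 − 35/64 = 29/64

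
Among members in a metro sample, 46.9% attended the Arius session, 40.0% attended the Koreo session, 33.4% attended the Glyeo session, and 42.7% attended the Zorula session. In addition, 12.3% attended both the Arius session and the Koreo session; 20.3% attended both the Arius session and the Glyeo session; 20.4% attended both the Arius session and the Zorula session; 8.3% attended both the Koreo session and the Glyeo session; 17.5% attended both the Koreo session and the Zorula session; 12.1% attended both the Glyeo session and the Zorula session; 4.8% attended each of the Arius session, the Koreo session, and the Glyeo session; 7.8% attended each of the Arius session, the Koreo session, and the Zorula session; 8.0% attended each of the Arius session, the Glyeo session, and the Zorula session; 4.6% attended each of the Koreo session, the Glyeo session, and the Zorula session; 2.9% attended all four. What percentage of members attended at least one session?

Using inclusion–exclusion:
P(at least one) = 46.9 + 40.0 + 33.4 + 42.7 − 12.3 − 20.3 − 20.4 − 8.3 − 17.5 − 12.1 + 4.8 + 7.8 + 8.0 + 4.6 − 2.9 = 94.4%

94.4%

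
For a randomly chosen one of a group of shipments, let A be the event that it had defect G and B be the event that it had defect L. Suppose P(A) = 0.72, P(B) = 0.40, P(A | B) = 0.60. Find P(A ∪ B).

P(A ∩ B) = P(B)·P(A|B) = 0.40 × 0.60 = 0.24
P(A ∪ B) = 0.72 + 0.40 − 0.24 = 0.88

0.88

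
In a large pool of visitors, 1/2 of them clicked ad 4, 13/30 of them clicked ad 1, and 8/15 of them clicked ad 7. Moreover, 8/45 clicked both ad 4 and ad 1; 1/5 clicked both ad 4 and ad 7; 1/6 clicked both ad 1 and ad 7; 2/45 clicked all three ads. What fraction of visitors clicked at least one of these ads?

P(≥1) = 1/2 + 13/30 + 8/15 − 8/45 − 1/5 − 1/6 + 2/45 = 29/30

29/30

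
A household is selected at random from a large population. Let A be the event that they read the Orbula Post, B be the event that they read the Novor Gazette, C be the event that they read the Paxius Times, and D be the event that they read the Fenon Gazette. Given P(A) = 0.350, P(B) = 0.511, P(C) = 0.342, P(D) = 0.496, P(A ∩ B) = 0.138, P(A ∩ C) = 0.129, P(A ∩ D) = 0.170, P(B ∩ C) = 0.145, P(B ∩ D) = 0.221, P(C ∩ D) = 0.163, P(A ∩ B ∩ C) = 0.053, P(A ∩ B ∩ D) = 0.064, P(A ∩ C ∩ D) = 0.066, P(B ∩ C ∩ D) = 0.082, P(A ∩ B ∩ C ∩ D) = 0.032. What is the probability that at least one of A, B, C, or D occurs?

0.966

Inclusion–exclusion gives
P(A ∪ B ∪ C ∪ D) = 0.350 + 0.511 + 0.342 + 0.496 − 0.138 − 0.129 − 0.170 − 0.145 − 0.221 − 0.163 + 0.053 + 0.064 + 0.066 + 0.082 − 0.032 = 0.966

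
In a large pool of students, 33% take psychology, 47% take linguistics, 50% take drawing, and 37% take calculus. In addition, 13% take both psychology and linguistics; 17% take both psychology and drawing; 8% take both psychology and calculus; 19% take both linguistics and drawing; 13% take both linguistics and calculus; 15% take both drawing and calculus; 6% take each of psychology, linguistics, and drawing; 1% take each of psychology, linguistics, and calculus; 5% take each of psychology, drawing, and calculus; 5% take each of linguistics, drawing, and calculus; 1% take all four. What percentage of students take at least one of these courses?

98%

By inclusion-exclusion,
P(union) = 33 + 47 + 50 + 37 − 13 − 17 − 8 − 19 − 13 − 15 + 6 + 1 + 5 + 5 − 1 = 98%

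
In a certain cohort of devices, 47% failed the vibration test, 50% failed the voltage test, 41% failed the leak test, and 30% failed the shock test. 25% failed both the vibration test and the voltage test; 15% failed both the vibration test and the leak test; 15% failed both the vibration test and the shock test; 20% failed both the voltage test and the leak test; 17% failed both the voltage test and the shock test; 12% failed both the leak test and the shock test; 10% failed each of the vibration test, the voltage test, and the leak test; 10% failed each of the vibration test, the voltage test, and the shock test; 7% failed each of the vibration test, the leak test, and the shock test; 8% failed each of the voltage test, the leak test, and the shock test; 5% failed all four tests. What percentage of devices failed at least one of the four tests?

94%

Inclusion–exclusion gives
P(at least one) = 47 + 50 + 41 + 30 − 25 − 15 − 15 − 20 − 17 − 12 + 10 + 10 + 7 + 8 − 5 = 94%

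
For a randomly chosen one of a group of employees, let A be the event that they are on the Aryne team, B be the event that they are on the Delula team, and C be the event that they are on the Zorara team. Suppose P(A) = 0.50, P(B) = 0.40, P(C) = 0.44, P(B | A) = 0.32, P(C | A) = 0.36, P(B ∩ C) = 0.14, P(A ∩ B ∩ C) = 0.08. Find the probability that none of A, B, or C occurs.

0.06

P(A ∩ B) = P(A)·P(B|A) = 0.50 × 0.32 = 0.16
P(A ∩ C) = P(A)·P(C|A) = 0.50 × 0.36 = 0.18
P(A ∪ B ∪ C) = 0.50 + 0.40 + 0.44 − 0.16 − 0.18 − 0.14 + 0.08 = 0.94
P(none) = 1 − 0.94 = 0.06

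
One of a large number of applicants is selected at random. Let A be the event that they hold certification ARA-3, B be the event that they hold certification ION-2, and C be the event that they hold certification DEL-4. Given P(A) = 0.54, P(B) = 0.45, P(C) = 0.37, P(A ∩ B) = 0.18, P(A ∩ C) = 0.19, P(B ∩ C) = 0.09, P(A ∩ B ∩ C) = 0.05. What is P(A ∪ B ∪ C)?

P(A ∪ B ∪ C) = 0.54 + 0.45 + 0.37 − 0.18 − 0.19 − 0.09 + 0.05 = 0.95

0.95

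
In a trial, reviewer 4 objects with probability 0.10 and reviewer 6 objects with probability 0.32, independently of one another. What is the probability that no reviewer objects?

Since the events are independent, P(none) is the product of the individual non-occurrence probabilities.
P(none) = (1 − 0.10) × (1 − 0.32) = 0.90 × 0.68 = 0.612

0.612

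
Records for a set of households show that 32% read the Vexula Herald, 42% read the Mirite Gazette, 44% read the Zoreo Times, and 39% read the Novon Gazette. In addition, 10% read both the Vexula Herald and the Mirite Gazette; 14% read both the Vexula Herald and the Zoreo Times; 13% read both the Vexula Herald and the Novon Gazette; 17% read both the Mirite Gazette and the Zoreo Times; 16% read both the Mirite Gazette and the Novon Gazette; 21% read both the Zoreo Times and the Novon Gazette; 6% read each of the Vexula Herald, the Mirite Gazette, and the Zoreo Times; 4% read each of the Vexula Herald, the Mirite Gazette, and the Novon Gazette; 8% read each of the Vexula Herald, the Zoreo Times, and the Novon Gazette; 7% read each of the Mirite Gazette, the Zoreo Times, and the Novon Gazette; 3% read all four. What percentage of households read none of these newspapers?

P(≥1) = 32 + 42 + 44 + 39 − 10 − 14 − 13 − 17 − 16 − 21 + 6 + 4 + 8 + 7 − 3 = 88%
P(none) = 100% − 88% = 12%

12%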